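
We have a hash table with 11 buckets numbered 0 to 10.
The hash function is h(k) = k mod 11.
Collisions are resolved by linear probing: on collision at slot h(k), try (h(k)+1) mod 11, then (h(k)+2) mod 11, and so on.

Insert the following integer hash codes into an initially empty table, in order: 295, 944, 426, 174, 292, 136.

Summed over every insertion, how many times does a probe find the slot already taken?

295 hashes to 9; slot 9 is free → place at 9.
944 hashes to 9; 9 taken → place at 10.
426 hashes to 8; slot 8 is free → place at 8.
174 hashes to 9; 9,10 taken → place at 0.
292 hashes to 6; slot 6 is free → place at 6.
136 hashes to 4; slot 4 is free → place at 4.
Table: [174, -, -, -, 136, -, 292, -, 426, 295, 944]

3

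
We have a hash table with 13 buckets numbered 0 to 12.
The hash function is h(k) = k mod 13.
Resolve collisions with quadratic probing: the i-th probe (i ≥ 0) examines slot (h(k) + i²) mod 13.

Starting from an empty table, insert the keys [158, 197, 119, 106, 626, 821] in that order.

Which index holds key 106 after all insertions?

158 hashes to 2; slot 2 is free → place at 2.
197 hashes to 2; 2 taken → place at 3.
119 hashes to 2; 2,3 taken → place at 6.
106 hashes to 2; 2,3,6 taken → place at 11.
626 hashes to 2; 2,3,6,11 taken → place at 5.
821 hashes to 2; 2,3,6,11,5 taken → place at 1.
Table: [—, 821, 158, 197, —, 626, 119, —, —, —, —, 106, —]

11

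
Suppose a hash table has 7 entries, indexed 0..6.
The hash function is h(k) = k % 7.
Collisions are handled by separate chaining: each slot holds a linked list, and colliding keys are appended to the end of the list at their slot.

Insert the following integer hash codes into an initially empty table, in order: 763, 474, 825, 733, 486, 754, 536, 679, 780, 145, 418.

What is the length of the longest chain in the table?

Insert 763: h=0, bucket 0 empty → new chain.
Insert 474: h=5, bucket 5 empty → new chain.
Insert 825: h=6, bucket 6 empty → new chain.
Insert 733: h=5, bucket 5 nonempty → append to chain.
Insert 486: h=3, bucket 3 empty → new chain.
Insert 754: h=5, bucket 5 nonempty → append to chain.
Insert 536: h=4, bucket 4 empty → new chain.
Insert 679: h=0, bucket 0 nonempty → append to chain.
Insert 780: h=3, bucket 3 nonempty → append to chain.
Insert 145: h=5, bucket 5 nonempty → append to chain.
Insert 418: h=5, bucket 5 nonempty → append to chain.
Final buckets:
0: 763 -> 679
1: .
2: .
3: 486 -> 780
4: 536
5: 474 -> 733 -> 754 -> 145 -> 418
6: 825

5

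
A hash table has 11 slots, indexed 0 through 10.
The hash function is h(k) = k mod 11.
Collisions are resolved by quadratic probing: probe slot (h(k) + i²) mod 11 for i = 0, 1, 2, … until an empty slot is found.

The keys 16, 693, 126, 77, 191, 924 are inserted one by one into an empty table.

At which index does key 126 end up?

6

16: h=5 => slot 5
693: h=0 => slot 0
126: h=5, probe 5,6 => slot 6
77: h=0, probe 0,1 => slot 1
191: h=4 => slot 4
924: h=0, probe 0,1,4,9 => slot 9
Table: [693, 77, ., ., 191, 16, 126, ., ., 924, .]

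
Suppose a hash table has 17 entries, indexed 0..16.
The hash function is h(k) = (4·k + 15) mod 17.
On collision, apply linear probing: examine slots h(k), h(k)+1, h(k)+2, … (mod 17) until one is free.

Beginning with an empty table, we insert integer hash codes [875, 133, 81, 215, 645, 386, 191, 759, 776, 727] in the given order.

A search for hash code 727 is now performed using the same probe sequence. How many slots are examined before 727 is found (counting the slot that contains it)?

2

875: h=13 -> slot 13
133: h=3 -> slot 3
81: h=16 -> slot 16
215: h=8 -> slot 8
645: h=11 -> slot 11
386: h=12 -> slot 12
191: h=14 -> slot 14
759: h=8, probe 8,9 -> slot 9
776: h=8, probe 8,9,10 -> slot 10
727: h=16, probe 16,0 -> slot 0
Table: [727, —, —, 133, —, —, —, —, 215, 759, 776, 645, 386, 875, 191, —, 81]
Lookup 727: h=16, probe 16,0 → found at 0.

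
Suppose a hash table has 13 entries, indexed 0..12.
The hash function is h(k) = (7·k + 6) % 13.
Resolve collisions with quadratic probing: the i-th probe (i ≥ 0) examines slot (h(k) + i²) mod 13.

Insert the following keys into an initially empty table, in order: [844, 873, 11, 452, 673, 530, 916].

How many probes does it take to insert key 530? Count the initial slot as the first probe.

844 hashes to 12; slot 12 is free -> place at 12.
873 hashes to 7; slot 7 is free -> place at 7.
11 hashes to 5; slot 5 is free -> place at 5.
452 hashes to 11; slot 11 is free -> place at 11.
673 hashes to 11; 11,12 taken -> place at 2.
530 hashes to 11; 11,12,2,7 taken -> place at 1.
916 hashes to 9; slot 9 is free -> place at 9.
Table: [∅, 530, 673, ∅, ∅, 11, ∅, 873, ∅, 916, ∅, 452, 844]

5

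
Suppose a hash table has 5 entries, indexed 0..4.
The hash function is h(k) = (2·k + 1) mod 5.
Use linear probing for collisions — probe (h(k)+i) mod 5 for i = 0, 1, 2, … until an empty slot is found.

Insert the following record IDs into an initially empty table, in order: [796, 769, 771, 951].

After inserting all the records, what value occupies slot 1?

796 hashes to 3; slot 3 is free → place at 3.
769 hashes to 4; slot 4 is free → place at 4.
771 hashes to 3; 3,4 taken → place at 0.
951 hashes to 3; 3,4,0 taken → place at 1.
Table: [771, 951, —, 796, 769]

951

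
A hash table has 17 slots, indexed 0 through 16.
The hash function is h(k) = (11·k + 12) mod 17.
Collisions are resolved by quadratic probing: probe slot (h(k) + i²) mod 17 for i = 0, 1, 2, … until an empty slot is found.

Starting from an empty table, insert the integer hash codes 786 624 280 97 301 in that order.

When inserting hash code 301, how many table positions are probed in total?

Insert 786: h=5, slot 5 empty → index 5.
Insert 624: h=8, slot 8 empty → index 8.
Insert 280: h=15, slot 15 empty → index 15.
Insert 97: h=8, slot 8 occupied → index 9.
Insert 301: h=8, slots 8,9 occupied → index 12.
Table: [-, -, -, -, -, 786, -, -, 624, 97, -, -, 301, -, -, 280, -]

3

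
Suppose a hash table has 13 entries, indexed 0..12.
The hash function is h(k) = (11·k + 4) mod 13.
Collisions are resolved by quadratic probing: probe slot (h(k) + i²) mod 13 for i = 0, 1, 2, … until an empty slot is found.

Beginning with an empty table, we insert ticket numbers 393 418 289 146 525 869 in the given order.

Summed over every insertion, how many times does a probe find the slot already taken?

3

Insert 393: h=11, slot 11 empty → index 11.
Insert 418: h=0, slot 0 empty → index 0.
Insert 289: h=11, slot 11 occupied → index 12.
Insert 146: h=11, slots 11,12 occupied → index 2.
Insert 525: h=7, slot 7 empty → index 7.
Insert 869: h=8, slot 8 empty → index 8.
Table: [418, ., 146, ., ., ., ., 525, 869, ., ., 393, 289]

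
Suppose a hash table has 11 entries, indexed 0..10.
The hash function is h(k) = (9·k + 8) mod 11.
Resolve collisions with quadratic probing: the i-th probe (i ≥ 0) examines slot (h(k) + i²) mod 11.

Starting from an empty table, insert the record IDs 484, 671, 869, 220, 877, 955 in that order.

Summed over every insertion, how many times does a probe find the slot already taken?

Insert 484: h=8, slot 8 empty => index 8.
Insert 671: h=8, slot 8 occupied => index 9.
Insert 869: h=8, slots 8,9 occupied => index 1.
Insert 220: h=8, slots 8,9,1 occupied => index 6.
Insert 877: h=3, slot 3 empty => index 3.
Insert 955: h=1, slot 1 occupied => index 2.
Table: [—, 869, 955, 877, —, —, 220, —, 484, 671, —]

7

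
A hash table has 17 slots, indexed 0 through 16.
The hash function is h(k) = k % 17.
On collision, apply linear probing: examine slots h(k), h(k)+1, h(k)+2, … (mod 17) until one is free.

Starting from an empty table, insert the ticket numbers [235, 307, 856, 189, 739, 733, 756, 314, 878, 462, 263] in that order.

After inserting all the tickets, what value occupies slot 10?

235 hashes to 14; slot 14 is free → place at 14.
307 hashes to 1; slot 1 is free → place at 1.
856 hashes to 6; slot 6 is free → place at 6.
189 hashes to 2; slot 2 is free → place at 2.
739 hashes to 8; slot 8 is free → place at 8.
733 hashes to 2; 2 taken → place at 3.
756 hashes to 8; 8 taken → place at 9.
314 hashes to 8; 8,9 taken → place at 10.
878 hashes to 11; slot 11 is free → place at 11.
462 hashes to 3; 3 taken → place at 4.
263 hashes to 8; 8,9,10,11 taken → place at 12.
Table: [., 307, 189, 733, 462, ., 856, ., 739, 756, 314, 878, 263, ., 235, ., .]

314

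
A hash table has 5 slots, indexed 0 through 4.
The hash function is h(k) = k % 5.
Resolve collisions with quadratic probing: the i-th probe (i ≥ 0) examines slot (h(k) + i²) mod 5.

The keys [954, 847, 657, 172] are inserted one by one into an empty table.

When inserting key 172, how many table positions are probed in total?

954: h=4 => slot 4
847: h=2 => slot 2
657: h=2, probe 2,3 => slot 3
172: h=2, probe 2,3,1 => slot 1
Table: [—, 172, 847, 657, 954]

3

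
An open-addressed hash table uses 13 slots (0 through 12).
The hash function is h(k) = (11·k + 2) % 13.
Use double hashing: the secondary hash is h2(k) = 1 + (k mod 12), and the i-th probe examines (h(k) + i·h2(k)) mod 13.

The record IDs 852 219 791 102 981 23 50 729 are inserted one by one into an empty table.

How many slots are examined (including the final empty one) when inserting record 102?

Insert 852: h=1, slot 1 empty -> index 1.
Insert 219: h=6, slot 6 empty -> index 6.
Insert 791: h=6, h2=12, slot 6 occupied -> index 5.
Insert 102: h=6, h2=7, slot 6 occupied -> index 0.
Insert 981: h=3, slot 3 empty -> index 3.
Insert 23: h=8, slot 8 empty -> index 8.
Insert 50: h=6, h2=3, slot 6 occupied -> index 9.
Insert 729: h=0, h2=10, slot 0 occupied -> index 10.
Table: [102, 852, ., 981, ., 791, 219, ., 23, 50, 729, ., .]

2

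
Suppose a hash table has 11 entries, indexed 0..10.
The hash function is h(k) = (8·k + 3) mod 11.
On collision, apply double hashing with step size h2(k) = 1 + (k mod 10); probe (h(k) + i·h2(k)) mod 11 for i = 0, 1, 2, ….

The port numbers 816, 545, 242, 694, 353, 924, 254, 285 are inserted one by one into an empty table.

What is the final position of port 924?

2

Insert 816: h=8, slot 8 empty => index 8.
Insert 545: h=7, slot 7 empty => index 7.
Insert 242: h=3, slot 3 empty => index 3.
Insert 694: h=0, slot 0 empty => index 0.
Insert 353: h=0, h2=4, slot 0 occupied => index 4.
Insert 924: h=3, h2=5, slots 3,8 occupied => index 2.
Insert 254: h=0, h2=5, slot 0 occupied => index 5.
Insert 285: h=6, slot 6 empty => index 6.
Table: [694, —, 924, 242, 353, 254, 285, 545, 816, —, —]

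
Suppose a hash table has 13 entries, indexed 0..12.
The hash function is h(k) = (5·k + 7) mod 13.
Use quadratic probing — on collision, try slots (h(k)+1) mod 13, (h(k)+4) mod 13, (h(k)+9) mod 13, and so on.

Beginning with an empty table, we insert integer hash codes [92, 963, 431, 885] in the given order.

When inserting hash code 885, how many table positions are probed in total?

3

92 hashes to 12; slot 12 is free => place at 12.
963 hashes to 12; 12 taken => place at 0.
431 hashes to 4; slot 4 is free => place at 4.
885 hashes to 12; 12,0 taken => place at 3.
Table: [963, —, —, 885, 431, —, —, —, —, —, —, —, 92]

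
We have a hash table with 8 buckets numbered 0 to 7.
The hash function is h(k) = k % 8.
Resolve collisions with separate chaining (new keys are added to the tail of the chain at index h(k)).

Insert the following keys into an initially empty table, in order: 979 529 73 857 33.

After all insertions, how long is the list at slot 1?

979 -> bucket 3
529 -> bucket 1
73 -> bucket 1 (collision)
857 -> bucket 1 (collision)
33 -> bucket 1 (collision)
Final buckets:
0: .
1: 529 -> 73 -> 857 -> 33
2: .
3: 979
4: .
5: .
6: .
7: .

4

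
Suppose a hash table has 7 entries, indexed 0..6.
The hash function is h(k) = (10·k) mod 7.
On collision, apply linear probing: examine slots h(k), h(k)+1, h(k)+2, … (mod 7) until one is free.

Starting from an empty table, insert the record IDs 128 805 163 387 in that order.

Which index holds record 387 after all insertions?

128 hashes to 6; slot 6 is free → place at 6.
805 hashes to 0; slot 0 is free → place at 0.
163 hashes to 6; 6,0 taken → place at 1.
387 hashes to 6; 6,0,1 taken → place at 2.
Table: [805, 163, 387, ., ., ., 128]

2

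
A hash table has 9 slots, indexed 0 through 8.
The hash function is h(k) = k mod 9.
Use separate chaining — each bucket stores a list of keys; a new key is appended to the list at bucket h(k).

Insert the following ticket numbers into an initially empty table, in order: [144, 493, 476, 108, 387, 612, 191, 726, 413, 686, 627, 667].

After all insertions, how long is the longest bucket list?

144 → bucket 0
493 → bucket 7
476 → bucket 8
108 → bucket 0 (collision)
387 → bucket 0 (collision)
612 → bucket 0 (collision)
191 → bucket 2
726 → bucket 6
413 → bucket 8 (collision)
686 → bucket 2 (collision)
627 → bucket 6 (collision)
667 → bucket 1
Final buckets:
0: 144 -> 108 -> 387 -> 612
1: 667
2: 191 -> 686
3: _
4: _
5: _
6: 726 -> 627
7: 493
8: 476 -> 413

4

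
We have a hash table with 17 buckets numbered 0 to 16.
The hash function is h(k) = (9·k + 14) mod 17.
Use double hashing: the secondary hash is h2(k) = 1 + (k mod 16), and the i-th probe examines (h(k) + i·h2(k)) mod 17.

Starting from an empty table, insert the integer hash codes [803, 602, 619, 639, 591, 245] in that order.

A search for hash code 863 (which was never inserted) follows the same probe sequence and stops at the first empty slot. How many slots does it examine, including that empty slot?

2

Insert 803: h=16, slot 16 empty → index 16.
Insert 602: h=9, slot 9 empty → index 9.
Insert 619: h=9, h2=12, slot 9 occupied → index 4.
Insert 639: h=2, slot 2 empty → index 2.
Insert 591: h=12, slot 12 empty → index 12.
Insert 245: h=9, h2=6, slot 9 occupied → index 15.
Table: [., ., 639, ., 619, ., ., ., ., 602, ., ., 591, ., ., 245, 803]
Lookup 863: h=12, h2=16, probe 12,11 → slot 11 empty, not found.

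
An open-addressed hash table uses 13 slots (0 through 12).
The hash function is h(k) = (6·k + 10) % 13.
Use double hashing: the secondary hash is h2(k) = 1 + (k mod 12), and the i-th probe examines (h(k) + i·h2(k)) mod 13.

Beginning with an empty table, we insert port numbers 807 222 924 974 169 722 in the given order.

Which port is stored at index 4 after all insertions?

924

807: h=3 -> slot 3
222: h=3, h2=7, probe 3,10 -> slot 10
924: h=3, h2=1, probe 3,4 -> slot 4
974: h=4, h2=3, probe 4,7 -> slot 7
169: h=10, h2=2, probe 10,12 -> slot 12
722: h=0 -> slot 0
Table: [722, ∅, ∅, 807, 924, ∅, ∅, 974, ∅, ∅, 222, ∅, 169]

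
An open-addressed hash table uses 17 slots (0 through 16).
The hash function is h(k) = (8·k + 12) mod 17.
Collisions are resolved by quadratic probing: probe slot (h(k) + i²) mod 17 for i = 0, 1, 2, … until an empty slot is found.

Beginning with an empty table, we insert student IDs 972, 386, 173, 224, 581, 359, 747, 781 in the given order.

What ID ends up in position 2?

972

972 hashes to 2; slot 2 is free -> place at 2.
386 hashes to 6; slot 6 is free -> place at 6.
173 hashes to 2; 2 taken -> place at 3.
224 hashes to 2; 2,3,6 taken -> place at 11.
581 hashes to 2; 2,3,6,11 taken -> place at 1.
359 hashes to 11; 11 taken -> place at 12.
747 hashes to 4; slot 4 is free -> place at 4.
781 hashes to 4; 4 taken -> place at 5.
Table: [-, 581, 972, 173, 747, 781, 386, -, -, -, -, 224, 359, -, -, -, -]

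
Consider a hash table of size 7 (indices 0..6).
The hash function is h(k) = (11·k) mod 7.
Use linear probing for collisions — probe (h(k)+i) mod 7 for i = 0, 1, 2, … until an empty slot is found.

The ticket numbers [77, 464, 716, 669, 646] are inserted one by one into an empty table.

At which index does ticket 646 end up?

4

77: h=0 → slot 0
464: h=1 → slot 1
716: h=1, probe 1,2 → slot 2
669: h=2, probe 2,3 → slot 3
646: h=1, probe 1,2,3,4 → slot 4
Table: [77, 464, 716, 669, 646, _, _]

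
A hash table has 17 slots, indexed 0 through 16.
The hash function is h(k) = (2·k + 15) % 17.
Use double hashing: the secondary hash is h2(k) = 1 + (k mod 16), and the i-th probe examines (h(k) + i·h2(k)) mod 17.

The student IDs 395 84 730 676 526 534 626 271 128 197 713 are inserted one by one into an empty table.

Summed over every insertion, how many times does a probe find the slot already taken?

13

395: h=6 -> slot 6
84: h=13 -> slot 13
730: h=13, h2=11, probe 13,7 -> slot 7
676: h=7, h2=5, probe 7,12 -> slot 12
526: h=13, h2=15, probe 13,11 -> slot 11
534: h=12, h2=7, probe 12,2 -> slot 2
626: h=9 -> slot 9
271: h=13, h2=16, probe 13,12,11,10 -> slot 10
128: h=16 -> slot 16
197: h=1 -> slot 1
713: h=13, h2=10, probe 13,6,16,9,2,12,5 -> slot 5
Table: [_, 197, 534, _, _, 713, 395, 730, _, 626, 271, 526, 676, 84, _, _, 128]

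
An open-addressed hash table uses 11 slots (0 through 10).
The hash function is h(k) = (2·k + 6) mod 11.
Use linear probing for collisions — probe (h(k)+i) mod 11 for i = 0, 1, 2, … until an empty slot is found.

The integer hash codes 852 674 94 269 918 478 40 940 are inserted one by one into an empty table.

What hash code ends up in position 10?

Insert 852: h=5, slot 5 empty => index 5.
Insert 674: h=1, slot 1 empty => index 1.
Insert 94: h=7, slot 7 empty => index 7.
Insert 269: h=5, slot 5 occupied => index 6.
Insert 918: h=5, slots 5,6,7 occupied => index 8.
Insert 478: h=5, slots 5,6,7,8 occupied => index 9.
Insert 40: h=9, slot 9 occupied => index 10.
Insert 940: h=5, slots 5,6,7,8,9,10 occupied => index 0.
Table: [940, 674, ∅, ∅, ∅, 852, 269, 94, 918, 478, 40]

40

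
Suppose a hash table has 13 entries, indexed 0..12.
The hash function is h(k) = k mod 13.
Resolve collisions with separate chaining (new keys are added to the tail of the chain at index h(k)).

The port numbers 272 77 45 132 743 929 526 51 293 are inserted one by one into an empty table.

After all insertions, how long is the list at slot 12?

3

Insert 272: h=12, bucket 12 empty → new chain.
Insert 77: h=12, bucket 12 nonempty → append to chain.
Insert 45: h=6, bucket 6 empty → new chain.
Insert 132: h=2, bucket 2 empty → new chain.
Insert 743: h=2, bucket 2 nonempty → append to chain.
Insert 929: h=6, bucket 6 nonempty → append to chain.
Insert 526: h=6, bucket 6 nonempty → append to chain.
Insert 51: h=12, bucket 12 nonempty → append to chain.
Insert 293: h=7, bucket 7 empty → new chain.
Final buckets:
0: _
1: _
2: 132 -> 743
3: _
4: _
5: _
6: 45 -> 929 -> 526
7: 293
8: _
9: _
10: _
11: _
12: 272 -> 77 -> 51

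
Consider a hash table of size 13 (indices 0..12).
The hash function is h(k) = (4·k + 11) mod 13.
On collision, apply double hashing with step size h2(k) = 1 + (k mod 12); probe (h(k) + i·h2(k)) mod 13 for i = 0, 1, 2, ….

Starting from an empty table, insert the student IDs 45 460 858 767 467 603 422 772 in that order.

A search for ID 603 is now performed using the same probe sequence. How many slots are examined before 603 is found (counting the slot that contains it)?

3

45: h=9 -> slot 9
460: h=5 -> slot 5
858: h=11 -> slot 11
767: h=11, h2=12, probe 11,10 -> slot 10
467: h=7 -> slot 7
603: h=5, h2=4, probe 5,9,0 -> slot 0
422: h=9, h2=3, probe 9,12 -> slot 12
772: h=5, h2=5, probe 5,10,2 -> slot 2
Table: [603, —, 772, —, —, 460, —, 467, —, 45, 767, 858, 422]
Lookup 603: h=5, h2=4, probe 5,9,0 → found at 0.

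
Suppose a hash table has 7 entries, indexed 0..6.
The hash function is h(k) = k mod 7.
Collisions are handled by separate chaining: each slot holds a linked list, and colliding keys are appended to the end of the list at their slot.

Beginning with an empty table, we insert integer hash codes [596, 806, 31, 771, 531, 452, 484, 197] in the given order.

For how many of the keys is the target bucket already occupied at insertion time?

596 -> bucket 1
806 -> bucket 1 (collision)
31 -> bucket 3
771 -> bucket 1 (collision)
531 -> bucket 6
452 -> bucket 4
484 -> bucket 1 (collision)
197 -> bucket 1 (collision)
Final buckets:
0: .
1: 596 -> 806 -> 771 -> 484 -> 197
2: .
3: 31
4: 452
5: .
6: 531

4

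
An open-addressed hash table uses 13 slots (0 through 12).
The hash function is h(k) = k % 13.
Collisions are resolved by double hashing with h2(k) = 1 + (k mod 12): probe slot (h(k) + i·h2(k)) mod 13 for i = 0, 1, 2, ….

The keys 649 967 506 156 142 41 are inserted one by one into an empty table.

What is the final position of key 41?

649: h=12 → slot 12
967: h=5 → slot 5
506: h=12, h2=3, probe 12,2 → slot 2
156: h=0 → slot 0
142: h=12, h2=11, probe 12,10 → slot 10
41: h=2, h2=6, probe 2,8 → slot 8
Table: [156, -, 506, -, -, 967, -, -, 41, -, 142, -, 649]

8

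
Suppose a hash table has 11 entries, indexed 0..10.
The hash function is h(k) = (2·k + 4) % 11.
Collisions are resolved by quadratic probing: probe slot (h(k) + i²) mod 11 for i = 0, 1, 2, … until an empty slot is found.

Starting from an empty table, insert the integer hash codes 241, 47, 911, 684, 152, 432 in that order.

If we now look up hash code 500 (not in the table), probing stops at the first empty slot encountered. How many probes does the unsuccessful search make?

241 hashes to 2; slot 2 is free → place at 2.
47 hashes to 10; slot 10 is free → place at 10.
911 hashes to 0; slot 0 is free → place at 0.
684 hashes to 8; slot 8 is free → place at 8.
152 hashes to 0; 0 taken → place at 1.
432 hashes to 10; 10,0 taken → place at 3.
Table: [911, 152, 241, 432, -, -, -, -, 684, -, 47]
Lookup 500: h=3, probe 3,4 → slot 4 empty, not found.

2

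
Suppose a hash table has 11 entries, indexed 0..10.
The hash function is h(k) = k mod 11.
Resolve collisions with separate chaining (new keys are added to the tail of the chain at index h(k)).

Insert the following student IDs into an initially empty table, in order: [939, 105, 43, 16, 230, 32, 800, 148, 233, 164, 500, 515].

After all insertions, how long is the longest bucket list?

939 → bucket 4
105 → bucket 6
43 → bucket 10
16 → bucket 5
230 → bucket 10 (collision)
32 → bucket 10 (collision)
800 → bucket 8
148 → bucket 5 (collision)
233 → bucket 2
164 → bucket 10 (collision)
500 → bucket 5 (collision)
515 → bucket 9
Final buckets:
0: _
1: _
2: 233
3: _
4: 939
5: 16 -> 148 -> 500
6: 105
7: _
8: 800
9: 515
10: 43 -> 230 -> 32 -> 164

4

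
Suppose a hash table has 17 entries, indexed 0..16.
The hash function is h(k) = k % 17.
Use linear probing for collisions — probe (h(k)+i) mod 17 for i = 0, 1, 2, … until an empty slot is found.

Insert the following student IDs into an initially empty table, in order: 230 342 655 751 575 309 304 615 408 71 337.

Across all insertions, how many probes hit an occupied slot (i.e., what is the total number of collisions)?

230: h=9 → slot 9
342: h=2 → slot 2
655: h=9, probe 9,10 → slot 10
751: h=3 → slot 3
575: h=14 → slot 14
309: h=3, probe 3,4 → slot 4
304: h=15 → slot 15
615: h=3, probe 3,4,5 → slot 5
408: h=0 → slot 0
71: h=3, probe 3,4,5,6 → slot 6
337: h=14, probe 14,15,16 → slot 16
Table: [408, —, 342, 751, 309, 615, 71, —, —, 230, 655, —, —, —, 575, 304, 337]

9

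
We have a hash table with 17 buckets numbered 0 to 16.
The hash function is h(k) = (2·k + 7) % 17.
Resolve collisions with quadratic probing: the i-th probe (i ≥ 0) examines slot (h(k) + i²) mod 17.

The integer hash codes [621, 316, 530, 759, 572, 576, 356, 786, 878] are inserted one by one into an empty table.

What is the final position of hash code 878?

621 hashes to 8; slot 8 is free -> place at 8.
316 hashes to 10; slot 10 is free -> place at 10.
530 hashes to 13; slot 13 is free -> place at 13.
759 hashes to 12; slot 12 is free -> place at 12.
572 hashes to 12; 12,13 taken -> place at 16.
576 hashes to 3; slot 3 is free -> place at 3.
356 hashes to 5; slot 5 is free -> place at 5.
786 hashes to 15; slot 15 is free -> place at 15.
878 hashes to 12; 12,13,16 taken -> place at 4.
Table: [—, —, —, 576, 878, 356, —, —, 621, —, 316, —, 759, 530, —, 786, 572]

4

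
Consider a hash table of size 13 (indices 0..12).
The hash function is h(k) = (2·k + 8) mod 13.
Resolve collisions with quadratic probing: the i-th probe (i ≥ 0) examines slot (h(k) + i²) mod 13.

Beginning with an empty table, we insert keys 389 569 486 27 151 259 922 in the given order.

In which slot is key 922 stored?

Insert 389: h=6, slot 6 empty → index 6.
Insert 569: h=2, slot 2 empty → index 2.
Insert 486: h=5, slot 5 empty → index 5.
Insert 27: h=10, slot 10 empty → index 10.
Insert 151: h=11, slot 11 empty → index 11.
Insert 259: h=6, slot 6 occupied → index 7.
Insert 922: h=6, slots 6,7,10,2 occupied → index 9.
Table: [_, _, 569, _, _, 486, 389, 259, _, 922, 27, 151, _]

9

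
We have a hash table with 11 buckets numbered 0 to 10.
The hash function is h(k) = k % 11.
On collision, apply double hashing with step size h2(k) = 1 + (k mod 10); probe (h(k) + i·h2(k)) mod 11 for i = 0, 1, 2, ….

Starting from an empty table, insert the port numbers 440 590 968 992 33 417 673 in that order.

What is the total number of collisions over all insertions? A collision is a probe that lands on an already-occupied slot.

440: h=0 -> slot 0
590: h=7 -> slot 7
968: h=0, h2=9, probe 0,9 -> slot 9
992: h=2 -> slot 2
33: h=0, h2=4, probe 0,4 -> slot 4
417: h=10 -> slot 10
673: h=2, h2=4, probe 2,6 -> slot 6
Table: [440, -, 992, -, 33, -, 673, 590, -, 968, 417]

3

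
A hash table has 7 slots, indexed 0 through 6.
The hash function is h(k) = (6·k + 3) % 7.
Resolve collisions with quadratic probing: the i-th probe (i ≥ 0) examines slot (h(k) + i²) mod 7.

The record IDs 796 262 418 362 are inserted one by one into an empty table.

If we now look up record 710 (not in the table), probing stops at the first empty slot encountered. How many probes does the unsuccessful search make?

2

Insert 796: h=5, slot 5 empty => index 5.
Insert 262: h=0, slot 0 empty => index 0.
Insert 418: h=5, slot 5 occupied => index 6.
Insert 362: h=5, slots 5,6 occupied => index 2.
Table: [262, _, 362, _, _, 796, 418]
Lookup 710: h=0, probe 0,1 → slot 1 empty, not found.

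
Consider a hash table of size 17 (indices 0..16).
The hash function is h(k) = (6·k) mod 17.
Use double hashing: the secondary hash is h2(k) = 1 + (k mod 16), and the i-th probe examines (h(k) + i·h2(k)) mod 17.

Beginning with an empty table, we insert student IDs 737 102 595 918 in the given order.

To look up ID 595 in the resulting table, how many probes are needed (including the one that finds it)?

737: h=2 => slot 2
102: h=0 => slot 0
595: h=0, h2=4, probe 0,4 => slot 4
918: h=0, h2=7, probe 0,7 => slot 7
Table: [102, -, 737, -, 595, -, -, 918, -, -, -, -, -, -, -, -, -]
Lookup 595: h=0, h2=4, probe 0,4 → found at 4.

2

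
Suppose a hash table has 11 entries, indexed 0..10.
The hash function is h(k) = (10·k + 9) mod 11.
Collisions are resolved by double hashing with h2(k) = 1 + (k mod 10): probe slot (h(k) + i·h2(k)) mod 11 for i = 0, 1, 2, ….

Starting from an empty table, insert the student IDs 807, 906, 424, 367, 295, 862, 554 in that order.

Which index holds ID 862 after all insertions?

8

807 hashes to 5; slot 5 is free → place at 5.
906 hashes to 5, h2=7; 5 taken → place at 1.
424 hashes to 3; slot 3 is free → place at 3.
367 hashes to 5, h2=8; 5 taken → place at 2.
295 hashes to 0; slot 0 is free → place at 0.
862 hashes to 5, h2=3; 5 taken → place at 8.
554 hashes to 5, h2=5; 5 taken → place at 10.
Table: [295, 906, 367, 424, _, 807, _, _, 862, _, 554]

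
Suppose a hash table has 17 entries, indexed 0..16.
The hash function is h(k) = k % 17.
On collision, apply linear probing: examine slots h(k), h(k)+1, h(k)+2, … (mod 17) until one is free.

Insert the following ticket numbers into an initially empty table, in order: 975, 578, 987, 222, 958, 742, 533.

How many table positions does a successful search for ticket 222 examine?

2

975: h=6 => slot 6
578: h=0 => slot 0
987: h=1 => slot 1
222: h=1, probe 1,2 => slot 2
958: h=6, probe 6,7 => slot 7
742: h=11 => slot 11
533: h=6, probe 6,7,8 => slot 8
Table: [578, 987, 222, ∅, ∅, ∅, 975, 958, 533, ∅, ∅, 742, ∅, ∅, ∅, ∅, ∅]
Lookup 222: h=1, probe 1,2 → found at 2.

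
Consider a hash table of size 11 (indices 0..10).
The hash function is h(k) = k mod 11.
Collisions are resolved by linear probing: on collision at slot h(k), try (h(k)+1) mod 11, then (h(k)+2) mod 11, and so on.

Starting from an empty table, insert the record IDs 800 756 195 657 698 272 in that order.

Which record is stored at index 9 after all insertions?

800: h=8 -> slot 8
756: h=8, probe 8,9 -> slot 9
195: h=8, probe 8,9,10 -> slot 10
657: h=8, probe 8,9,10,0 -> slot 0
698: h=5 -> slot 5
272: h=8, probe 8,9,10,0,1 -> slot 1
Table: [657, 272, —, —, —, 698, —, —, 800, 756, 195]

756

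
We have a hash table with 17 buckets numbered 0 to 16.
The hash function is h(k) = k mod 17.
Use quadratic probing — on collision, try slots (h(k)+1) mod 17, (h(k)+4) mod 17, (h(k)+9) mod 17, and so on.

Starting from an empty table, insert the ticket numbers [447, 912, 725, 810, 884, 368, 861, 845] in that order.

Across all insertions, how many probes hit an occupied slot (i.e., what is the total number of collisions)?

Insert 447: h=5, slot 5 empty → index 5.
Insert 912: h=11, slot 11 empty → index 11.
Insert 725: h=11, slot 11 occupied → index 12.
Insert 810: h=11, slots 11,12 occupied → index 15.
Insert 884: h=0, slot 0 empty → index 0.
Insert 368: h=11, slots 11,12,15 occupied → index 3.
Insert 861: h=11, slots 11,12,15,3 occupied → index 10.
Insert 845: h=12, slot 12 occupied → index 13.
Table: [884, _, _, 368, _, 447, _, _, _, _, 861, 912, 725, 845, _, 810, _]

11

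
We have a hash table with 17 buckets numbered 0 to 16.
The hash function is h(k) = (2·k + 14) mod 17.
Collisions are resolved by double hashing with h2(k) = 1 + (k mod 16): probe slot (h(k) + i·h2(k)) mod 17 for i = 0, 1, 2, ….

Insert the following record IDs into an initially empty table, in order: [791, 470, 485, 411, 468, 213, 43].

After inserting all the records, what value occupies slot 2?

470

Insert 791: h=15, slot 15 empty => index 15.
Insert 470: h=2, slot 2 empty => index 2.
Insert 485: h=15, h2=6, slot 15 occupied => index 4.
Insert 411: h=3, slot 3 empty => index 3.
Insert 468: h=15, h2=5, slots 15,3 occupied => index 8.
Insert 213: h=15, h2=6, slots 15,4 occupied => index 10.
Insert 43: h=15, h2=12, slots 15,10 occupied => index 5.
Table: [., ., 470, 411, 485, 43, ., ., 468, ., 213, ., ., ., ., 791, .]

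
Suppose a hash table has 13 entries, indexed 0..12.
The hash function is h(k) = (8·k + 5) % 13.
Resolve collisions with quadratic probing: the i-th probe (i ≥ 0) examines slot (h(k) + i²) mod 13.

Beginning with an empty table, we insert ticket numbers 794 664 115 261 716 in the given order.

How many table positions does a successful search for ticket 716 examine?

4

794 hashes to 0; slot 0 is free → place at 0.
664 hashes to 0; 0 taken → place at 1.
115 hashes to 2; slot 2 is free → place at 2.
261 hashes to 0; 0,1 taken → place at 4.
716 hashes to 0; 0,1,4 taken → place at 9.
Table: [794, 664, 115, —, 261, —, —, —, —, 716, —, —, —]
Lookup 716: h=0, probe 0,1,4,9 → found at 9.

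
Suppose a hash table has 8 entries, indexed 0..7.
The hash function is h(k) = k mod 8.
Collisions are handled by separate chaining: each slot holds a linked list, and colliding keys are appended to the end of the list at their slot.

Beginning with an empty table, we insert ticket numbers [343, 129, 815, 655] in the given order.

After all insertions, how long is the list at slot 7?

Insert 343: h=7, bucket 7 empty -> new chain.
Insert 129: h=1, bucket 1 empty -> new chain.
Insert 815: h=7, bucket 7 nonempty -> append to chain.
Insert 655: h=7, bucket 7 nonempty -> append to chain.
Final buckets:
0: .
1: 129
2: .
3: .
4: .
5: .
6: .
7: 343 -> 815 -> 655

3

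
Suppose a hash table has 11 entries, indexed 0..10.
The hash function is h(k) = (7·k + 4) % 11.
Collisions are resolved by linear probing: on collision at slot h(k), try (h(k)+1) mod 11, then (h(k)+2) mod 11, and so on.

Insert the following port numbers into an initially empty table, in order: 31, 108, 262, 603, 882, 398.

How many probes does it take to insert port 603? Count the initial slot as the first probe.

4

31 hashes to 1; slot 1 is free => place at 1.
108 hashes to 1; 1 taken => place at 2.
262 hashes to 1; 1,2 taken => place at 3.
603 hashes to 1; 1,2,3 taken => place at 4.
882 hashes to 7; slot 7 is free => place at 7.
398 hashes to 7; 7 taken => place at 8.
Table: [∅, 31, 108, 262, 603, ∅, ∅, 882, 398, ∅, ∅]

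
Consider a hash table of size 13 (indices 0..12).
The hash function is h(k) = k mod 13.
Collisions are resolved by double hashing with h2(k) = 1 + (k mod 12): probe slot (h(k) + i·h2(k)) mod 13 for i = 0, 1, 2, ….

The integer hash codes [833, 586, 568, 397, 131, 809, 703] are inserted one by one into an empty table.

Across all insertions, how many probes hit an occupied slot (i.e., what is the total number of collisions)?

833 hashes to 1; slot 1 is free → place at 1.
586 hashes to 1, h2=11; 1 taken → place at 12.
568 hashes to 9; slot 9 is free → place at 9.
397 hashes to 7; slot 7 is free → place at 7.
131 hashes to 1, h2=12; 1 taken → place at 0.
809 hashes to 3; slot 3 is free → place at 3.
703 hashes to 1, h2=8; 1,9 taken → place at 4.
Table: [131, 833, -, 809, 703, -, -, 397, -, 568, -, -, 586]

4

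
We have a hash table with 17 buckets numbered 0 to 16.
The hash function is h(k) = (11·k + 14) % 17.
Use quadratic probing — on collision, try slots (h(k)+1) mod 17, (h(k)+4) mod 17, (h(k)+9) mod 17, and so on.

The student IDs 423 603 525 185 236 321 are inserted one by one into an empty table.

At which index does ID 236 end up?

423 hashes to 9; slot 9 is free → place at 9.
603 hashes to 0; slot 0 is free → place at 0.
525 hashes to 9; 9 taken → place at 10.
185 hashes to 9; 9,10 taken → place at 13.
236 hashes to 9; 9,10,13 taken → place at 1.
321 hashes to 9; 9,10,13,1 taken → place at 8.
Table: [603, 236, ∅, ∅, ∅, ∅, ∅, ∅, 321, 423, 525, ∅, ∅, 185, ∅, ∅, ∅]

1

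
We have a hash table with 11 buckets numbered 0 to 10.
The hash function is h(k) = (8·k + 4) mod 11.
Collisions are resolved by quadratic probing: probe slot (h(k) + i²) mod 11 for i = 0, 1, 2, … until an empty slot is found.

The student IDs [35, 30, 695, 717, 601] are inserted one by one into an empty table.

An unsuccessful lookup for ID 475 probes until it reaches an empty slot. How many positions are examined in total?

5

Insert 35: h=9, slot 9 empty → index 9.
Insert 30: h=2, slot 2 empty → index 2.
Insert 695: h=9, slot 9 occupied → index 10.
Insert 717: h=9, slots 9,10,2 occupied → index 7.
Insert 601: h=5, slot 5 empty → index 5.
Table: [., ., 30, ., ., 601, ., 717, ., 35, 695]
Lookup 475: h=9, probe 9,10,2,7,3 → slot 3 empty, not found.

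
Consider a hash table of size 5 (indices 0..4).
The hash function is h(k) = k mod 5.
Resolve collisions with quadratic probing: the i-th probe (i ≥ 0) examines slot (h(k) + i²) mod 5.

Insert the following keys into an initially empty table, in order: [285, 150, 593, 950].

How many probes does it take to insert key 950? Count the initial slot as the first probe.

Insert 285: h=0, slot 0 empty => index 0.
Insert 150: h=0, slot 0 occupied => index 1.
Insert 593: h=3, slot 3 empty => index 3.
Insert 950: h=0, slots 0,1 occupied => index 4.
Table: [285, 150, _, 593, 950]

3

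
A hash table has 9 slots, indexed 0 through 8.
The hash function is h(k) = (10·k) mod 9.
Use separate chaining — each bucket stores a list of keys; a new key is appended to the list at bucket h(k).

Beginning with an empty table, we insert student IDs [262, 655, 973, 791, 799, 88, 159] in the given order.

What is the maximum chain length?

3

Insert 262: h=1, bucket 1 empty → new chain.
Insert 655: h=7, bucket 7 empty → new chain.
Insert 973: h=1, bucket 1 nonempty → append to chain.
Insert 791: h=8, bucket 8 empty → new chain.
Insert 799: h=7, bucket 7 nonempty → append to chain.
Insert 88: h=7, bucket 7 nonempty → append to chain.
Insert 159: h=6, bucket 6 empty → new chain.
Final buckets:
0: .
1: 262 -> 973
2: .
3: .
4: .
5: .
6: 159
7: 655 -> 799 -> 88
8: 791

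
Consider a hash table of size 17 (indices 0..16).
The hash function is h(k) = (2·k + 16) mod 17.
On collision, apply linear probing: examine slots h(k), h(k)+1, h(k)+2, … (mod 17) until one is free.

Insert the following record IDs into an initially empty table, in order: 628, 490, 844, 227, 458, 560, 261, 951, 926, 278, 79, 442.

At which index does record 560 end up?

628 hashes to 14; slot 14 is free -> place at 14.
490 hashes to 10; slot 10 is free -> place at 10.
844 hashes to 4; slot 4 is free -> place at 4.
227 hashes to 11; slot 11 is free -> place at 11.
458 hashes to 14; 14 taken -> place at 15.
560 hashes to 14; 14,15 taken -> place at 16.
261 hashes to 11; 11 taken -> place at 12.
951 hashes to 14; 14,15,16 taken -> place at 0.
926 hashes to 15; 15,16,0 taken -> place at 1.
278 hashes to 11; 11,12 taken -> place at 13.
79 hashes to 4; 4 taken -> place at 5.
442 hashes to 16; 16,0,1 taken -> place at 2.
Table: [951, 926, 442, —, 844, 79, —, —, —, —, 490, 227, 261, 278, 628, 458, 560]

16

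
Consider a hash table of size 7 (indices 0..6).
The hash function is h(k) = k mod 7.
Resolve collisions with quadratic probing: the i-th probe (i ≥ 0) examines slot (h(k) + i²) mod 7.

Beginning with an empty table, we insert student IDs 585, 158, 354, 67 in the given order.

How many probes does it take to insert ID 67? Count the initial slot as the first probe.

4

585: h=4 -> slot 4
158: h=4, probe 4,5 -> slot 5
354: h=4, probe 4,5,1 -> slot 1
67: h=4, probe 4,5,1,6 -> slot 6
Table: [_, 354, _, _, 585, 158, 67]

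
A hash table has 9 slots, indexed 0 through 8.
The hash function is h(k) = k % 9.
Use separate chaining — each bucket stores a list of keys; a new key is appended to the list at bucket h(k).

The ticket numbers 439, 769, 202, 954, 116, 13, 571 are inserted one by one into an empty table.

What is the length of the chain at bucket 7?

1

Insert 439: h=7, bucket 7 empty -> new chain.
Insert 769: h=4, bucket 4 empty -> new chain.
Insert 202: h=4, bucket 4 nonempty -> append to chain.
Insert 954: h=0, bucket 0 empty -> new chain.
Insert 116: h=8, bucket 8 empty -> new chain.
Insert 13: h=4, bucket 4 nonempty -> append to chain.
Insert 571: h=4, bucket 4 nonempty -> append to chain.
Final buckets:
0: 954
1: .
2: .
3: .
4: 769 -> 202 -> 13 -> 571
5: .
6: .
7: 439
8: 116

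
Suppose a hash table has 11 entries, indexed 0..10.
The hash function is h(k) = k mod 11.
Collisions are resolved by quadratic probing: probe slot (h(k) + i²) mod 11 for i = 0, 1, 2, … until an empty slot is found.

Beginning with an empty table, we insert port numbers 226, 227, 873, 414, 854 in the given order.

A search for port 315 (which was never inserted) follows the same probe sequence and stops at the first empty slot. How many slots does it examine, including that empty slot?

226 hashes to 6; slot 6 is free -> place at 6.
227 hashes to 7; slot 7 is free -> place at 7.
873 hashes to 4; slot 4 is free -> place at 4.
414 hashes to 7; 7 taken -> place at 8.
854 hashes to 7; 7,8 taken -> place at 0.
Table: [854, _, _, _, 873, _, 226, 227, 414, _, _]
Lookup 315: h=7, probe 7,8,0,5 → slot 5 empty, not found.

4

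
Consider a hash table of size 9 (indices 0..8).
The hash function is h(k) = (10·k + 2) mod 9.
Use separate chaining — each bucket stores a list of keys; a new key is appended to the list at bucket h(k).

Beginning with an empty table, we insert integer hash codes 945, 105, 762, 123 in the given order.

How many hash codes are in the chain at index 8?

3

945 -> bucket 2
105 -> bucket 8
762 -> bucket 8 (collision)
123 -> bucket 8 (collision)
Final buckets:
0: ∅
1: ∅
2: 945
3: ∅
4: ∅
5: ∅
6: ∅
7: ∅
8: 105 -> 762 -> 123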